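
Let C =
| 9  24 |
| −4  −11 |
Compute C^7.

tr C = −2 and det C = −3, so the characteristic polynomial is λ² − (−2)λ + (−3) with roots −3 and 1.
Eigenvectors give P = [[−2, −3], [1, 1]] with P⁻¹ = [[1, 3], [−1, −2]], and C = P·diag(−3, 1)·P⁻¹.
Then C^7 = P·diag(−2187, 1)·P⁻¹ = [[4374, −3], [−2187, 1]] · [[1, 3], [−1, −2]] = [[4377, 13128], [−2188, −6563]].

[[4377, 13128], [−2188, −6563]]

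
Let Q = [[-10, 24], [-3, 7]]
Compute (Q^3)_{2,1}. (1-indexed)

-21

tr Q = -3 and det Q = 2, so the characteristic polynomial is λ² − (-3)λ + (2) with roots -1 and -2.
Eigenvectors give P = [[-8, 3], [-3, 1]] with P⁻¹ = [[1, -3], [3, -8]], and Q = P·diag(-1, -2)·P⁻¹.
Then Q^3 = P·diag(-1, -8)·P⁻¹ = [[8, -24], [3, -8]] · [[1, -3], [3, -8]] = [[-64, 168], [-21, 55]].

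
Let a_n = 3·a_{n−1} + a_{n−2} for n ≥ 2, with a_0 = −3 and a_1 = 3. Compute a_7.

2487

With companion matrix A = [[3, 1], [1, 0]], [a_n, a_{n−1}]ᵀ = A·[a_{n−1}, a_{n−2}]ᵀ, so [a_7, a_6]ᵀ = A^6·[a_1, a_0]ᵀ.
A^6 = [[1189, 360], [360, 109]], giving [a_7, a_6]ᵀ = [[2487], [753]].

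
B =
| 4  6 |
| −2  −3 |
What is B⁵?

B² = B (a projection; rank 1, trace 1), so B⁵ = B.

[[4, 6], [−2, −3]]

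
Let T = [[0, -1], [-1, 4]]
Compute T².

[[1, -4], [-4, 17]]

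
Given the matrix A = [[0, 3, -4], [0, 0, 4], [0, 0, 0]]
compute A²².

A is strictly triangular, hence nilpotent: A³ = 0, so A²² = 0.

[[0, 0, 0], [0, 0, 0], [0, 0, 0]]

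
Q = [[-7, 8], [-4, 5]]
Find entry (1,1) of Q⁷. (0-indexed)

tr Q = -2 and det Q = -3, so the characteristic polynomial is λ² − (-2)λ + (-3) with roots 1 and -3.
Eigenvectors give P = [[1, 2], [1, 1]] with P⁻¹ = [[-1, 2], [1, -1]], and Q = P·diag(1, -3)·P⁻¹.
Then Q⁷ = P·diag(1, -2187)·P⁻¹ = [[1, -4374], [1, -2187]] · [[-1, 2], [1, -1]] = [[-4375, 4376], [-2188, 2189]].

2189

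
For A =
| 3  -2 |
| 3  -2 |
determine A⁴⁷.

A² = A (a projection; rank 1, trace 1), so A⁴⁷ = A.

[[3, -2], [3, -2]]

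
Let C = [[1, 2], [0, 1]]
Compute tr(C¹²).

2

C = I + N where N = [[0, 2], [0, 0]] is strictly upper-triangular, so N² = 0.
(I + N)¹² = I + 12·N = [[1, 24], [0, 1]].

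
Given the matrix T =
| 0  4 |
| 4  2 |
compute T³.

T² = [[16, 8], [8, 20]]
T³ = [[32, 80], [80, 72]]

[[32, 80], [80, 72]]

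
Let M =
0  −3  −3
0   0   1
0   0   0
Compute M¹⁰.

M is strictly triangular, hence nilpotent: M³ = 0, so M¹⁰ = 0.

[[0, 0, 0], [0, 0, 0], [0, 0, 0]]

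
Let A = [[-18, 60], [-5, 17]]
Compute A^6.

[[2724, -7980], [665, -1931]]

tr A = -1 and det A = -6, so the characteristic polynomial is λ² − (-1)λ + (-6) with roots -3 and 2.
Eigenvectors give P = [[4, -3], [1, -1]] with P⁻¹ = [[1, -3], [1, -4]], and A = P·diag(-3, 2)·P⁻¹.
Then A^6 = P·diag(729, 64)·P⁻¹ = [[2916, -192], [729, -64]] · [[1, -3], [1, -4]] = [[2724, -7980], [665, -1931]].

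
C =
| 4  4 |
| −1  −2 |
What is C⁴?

[[128, 96], [−24, −16]]

C² = [[12, 8], [−2, 0]]
C³ = [[40, 32], [−8, −8]]
C⁴ = [[128, 96], [−24, −16]]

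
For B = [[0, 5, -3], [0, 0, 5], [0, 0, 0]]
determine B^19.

[[0, 0, 0], [0, 0, 0], [0, 0, 0]]

B is strictly triangular, hence nilpotent: B^3 = 0, so B^19 = 0.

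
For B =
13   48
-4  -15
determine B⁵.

tr B = -2 and det B = -3, so the characteristic polynomial is λ² − (-2)λ + (-3) with roots -3 and 1.
Eigenvectors give P = [[-3, -4], [1, 1]] with P⁻¹ = [[1, 4], [-1, -3]], and B = P·diag(-3, 1)·P⁻¹.
Then B⁵ = P·diag(-243, 1)·P⁻¹ = [[729, -4], [-243, 1]] · [[1, 4], [-1, -3]] = [[733, 2928], [-244, -975]].

[[733, 2928], [-244, -975]]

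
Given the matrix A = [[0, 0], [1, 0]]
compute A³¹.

[[0, 0], [0, 0]]

A is strictly triangular, hence nilpotent: A² = 0, so A³¹ = 0.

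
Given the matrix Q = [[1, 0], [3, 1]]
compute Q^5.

[[1, 0], [15, 1]]

Q = I + N where N = [[0, 0], [3, 0]] is strictly lower-triangular, so N^2 = 0.
(I + N)^5 = I + 5·N = [[1, 0], [15, 1]].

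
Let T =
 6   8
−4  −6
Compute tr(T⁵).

0

tr T = 0 and det T = −4, so the characteristic polynomial is λ² − (0)λ + (−4) with roots −2 and 2.
Eigenvectors give P = [[−1, 2], [1, −1]] with P⁻¹ = [[1, 2], [1, 1]], and T = P·diag(−2, 2)·P⁻¹.
Then T⁵ = P·diag(−32, 32)·P⁻¹ = [[32, 64], [−32, −32]] · [[1, 2], [1, 1]] = [[96, 128], [−64, −96]].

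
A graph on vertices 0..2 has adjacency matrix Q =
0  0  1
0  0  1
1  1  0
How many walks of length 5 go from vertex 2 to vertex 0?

The number of length-5 walks from vertex 2 to vertex 0 is entry (2,0) of Q^5, where Q is the adjacency matrix.
Q^2 = [[1, 1, 0], [1, 1, 0], [0, 0, 2]]
Q^3 = [[0, 0, 2], [0, 0, 2], [2, 2, 0]]
Q^4 = [[2, 2, 0], [2, 2, 0], [0, 0, 4]]
Q^5 = [[0, 0, 4], [0, 0, 4], [4, 4, 0]]

4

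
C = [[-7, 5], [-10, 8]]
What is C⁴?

tr C = 1 and det C = -6, so the characteristic polynomial is λ² − (1)λ + (-6) with roots -2 and 3.
Eigenvectors give P = [[1, -1], [1, -2]] with P⁻¹ = [[2, -1], [1, -1]], and C = P·diag(-2, 3)·P⁻¹.
Then C⁴ = P·diag(16, 81)·P⁻¹ = [[16, -81], [16, -162]] · [[2, -1], [1, -1]] = [[-49, 65], [-130, 146]].

[[-49, 65], [-130, 146]]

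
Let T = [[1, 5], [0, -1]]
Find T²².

[[1, 0], [0, 1]]

T² = I (check: tr T = 0 and det T = -1), so T²² = I since 22 is even.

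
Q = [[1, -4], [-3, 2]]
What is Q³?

[[49, -76], [-57, 68]]

Q² = [[13, -12], [-9, 16]]
Q³ = [[49, -76], [-57, 68]]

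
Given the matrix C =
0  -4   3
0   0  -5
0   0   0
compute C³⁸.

C is strictly triangular, hence nilpotent: C³ = 0, so C³⁸ = 0.

[[0, 0, 0], [0, 0, 0], [0, 0, 0]]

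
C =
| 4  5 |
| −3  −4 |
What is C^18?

C² = I (check: tr C = 0 and det C = −1), so C^18 = I since 18 is even.

[[1, 0], [0, 1]]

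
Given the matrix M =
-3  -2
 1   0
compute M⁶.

[[127, 126], [-63, -62]]

tr M = -3 and det M = 2, so the characteristic polynomial is λ² − (-3)λ + (2) with roots -1 and -2.
Eigenvectors give P = [[-1, -2], [1, 1]] with P⁻¹ = [[1, 2], [-1, -1]], and M = P·diag(-1, -2)·P⁻¹.
Then M⁶ = P·diag(1, 64)·P⁻¹ = [[-1, -128], [1, 64]] · [[1, 2], [-1, -1]] = [[127, 126], [-63, -62]].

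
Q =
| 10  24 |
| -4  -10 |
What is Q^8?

tr Q = 0 and det Q = -4, so the characteristic polynomial is λ² − (0)λ + (-4) with roots -2 and 2.
Eigenvectors give P = [[-2, -3], [1, 1]] with P⁻¹ = [[1, 3], [-1, -2]], and Q = P·diag(-2, 2)·P⁻¹.
Then Q^8 = P·diag(256, 256)·P⁻¹ = [[-512, -768], [256, 256]] · [[1, 3], [-1, -2]] = [[256, 0], [0, 256]].

[[256, 0], [0, 256]]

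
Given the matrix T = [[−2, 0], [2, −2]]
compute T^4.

[[16, 0], [−64, 16]]

T^2 = [[4, 0], [−8, 4]]
T^3 = [[−8, 0], [24, −8]]
T^4 = [[16, 0], [−64, 16]]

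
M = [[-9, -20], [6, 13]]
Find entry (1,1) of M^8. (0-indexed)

39361

tr M = 4 and det M = 3, so the characteristic polynomial is λ² − (4)λ + (3) with roots 1 and 3.
Eigenvectors give P = [[-2, -5], [1, 3]] with P⁻¹ = [[-3, -5], [1, 2]], and M = P·diag(1, 3)·P⁻¹.
Then M^8 = P·diag(1, 6561)·P⁻¹ = [[-2, -32805], [1, 19683]] · [[-3, -5], [1, 2]] = [[-32799, -65600], [19680, 39361]].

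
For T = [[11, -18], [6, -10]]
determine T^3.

tr T = 1 and det T = -2, so the characteristic polynomial is λ² − (1)λ + (-2) with roots -1 and 2.
Eigenvectors give P = [[-3, -2], [-2, -1]] with P⁻¹ = [[1, -2], [-2, 3]], and T = P·diag(-1, 2)·P⁻¹.
Then T^3 = P·diag(-1, 8)·P⁻¹ = [[3, -16], [2, -8]] · [[1, -2], [-2, 3]] = [[35, -54], [18, -28]].

[[35, -54], [18, -28]]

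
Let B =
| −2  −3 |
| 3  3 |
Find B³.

B² = [[−5, −3], [3, 0]]
B³ = [[1, 6], [−6, −9]]

[[1, 6], [−6, −9]]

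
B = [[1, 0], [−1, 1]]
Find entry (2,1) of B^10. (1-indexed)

−10

B = I + N where N = [[0, 0], [−1, 0]] is strictly lower-triangular, so N^2 = 0.
(I + N)^10 = I + 10·N = [[1, 0], [−10, 1]].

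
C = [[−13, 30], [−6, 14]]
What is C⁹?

[[−2053, 5130], [−1026, 2564]]

tr C = 1 and det C = −2, so the characteristic polynomial is λ² − (1)λ + (−2) with roots −1 and 2.
Eigenvectors give P = [[5, 2], [2, 1]] with P⁻¹ = [[1, −2], [−2, 5]], and C = P·diag(−1, 2)·P⁻¹.
Then C⁹ = P·diag(−1, 512)·P⁻¹ = [[−5, 1024], [−2, 512]] · [[1, −2], [−2, 5]] = [[−2053, 5130], [−1026, 2564]].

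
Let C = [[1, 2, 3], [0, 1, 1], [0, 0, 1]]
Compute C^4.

[[1, 8, 24], [0, 1, 4], [0, 0, 1]]

C = I + N where N = [[0, 2, 3], [0, 0, 1], [0, 0, 0]] is strictly upper-triangular, so N^3 = 0.
(I + N)^4 = I + 4·N + 6·N^2 = [[1, 8, 24], [0, 1, 4], [0, 0, 1]].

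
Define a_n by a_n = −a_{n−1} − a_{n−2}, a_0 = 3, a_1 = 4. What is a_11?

−7

With companion matrix C = [[−1, −1], [1, 0]], [a_n, a_{n−1}]ᵀ = C·[a_{n−1}, a_{n−2}]ᵀ, so [a_11, a_10]ᵀ = C¹⁰·[a_1, a_0]ᵀ.
C¹⁰ = [[−1, −1], [1, 0]], giving [a_11, a_10]ᵀ = [[−7], [4]].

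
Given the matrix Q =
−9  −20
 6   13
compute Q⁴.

[[−399, −800], [240, 481]]

tr Q = 4 and det Q = 3, so the characteristic polynomial is λ² − (4)λ + (3) with roots 1 and 3.
Eigenvectors give P = [[−2, −5], [1, 3]] with P⁻¹ = [[−3, −5], [1, 2]], and Q = P·diag(1, 3)·P⁻¹.
Then Q⁴ = P·diag(1, 81)·P⁻¹ = [[−2, −405], [1, 243]] · [[−3, −5], [1, 2]] = [[−399, −800], [240, 481]].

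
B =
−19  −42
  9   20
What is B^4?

[[−89, −210], [45, 106]]

tr B = 1 and det B = −2, so the characteristic polynomial is λ² − (1)λ + (−2) with roots −1 and 2.
Eigenvectors give P = [[7, −2], [−3, 1]] with P⁻¹ = [[1, 2], [3, 7]], and B = P·diag(−1, 2)·P⁻¹.
Then B^4 = P·diag(1, 16)·P⁻¹ = [[7, −32], [−3, 16]] · [[1, 2], [3, 7]] = [[−89, −210], [45, 106]].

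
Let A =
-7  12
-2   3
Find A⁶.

tr A = -4 and det A = 3, so the characteristic polynomial is λ² − (-4)λ + (3) with roots -3 and -1.
Eigenvectors give P = [[3, 2], [1, 1]] with P⁻¹ = [[1, -2], [-1, 3]], and A = P·diag(-3, -1)·P⁻¹.
Then A⁶ = P·diag(729, 1)·P⁻¹ = [[2187, 2], [729, 1]] · [[1, -2], [-1, 3]] = [[2185, -4368], [728, -1455]].

[[2185, -4368], [728, -1455]]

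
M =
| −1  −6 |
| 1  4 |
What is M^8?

tr M = 3 and det M = 2, so the characteristic polynomial is λ² − (3)λ + (2) with roots 1 and 2.
Eigenvectors give P = [[−3, 2], [1, −1]] with P⁻¹ = [[−1, −2], [−1, −3]], and M = P·diag(1, 2)·P⁻¹.
Then M^8 = P·diag(1, 256)·P⁻¹ = [[−3, 512], [1, −256]] · [[−1, −2], [−1, −3]] = [[−509, −1530], [255, 766]].

[[−509, −1530], [255, 766]]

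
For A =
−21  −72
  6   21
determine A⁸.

tr A = 0 and det A = −9, so the characteristic polynomial is λ² − (0)λ + (−9) with roots 3 and −3.
Eigenvectors give P = [[−3, 4], [1, −1]] with P⁻¹ = [[1, 4], [1, 3]], and A = P·diag(3, −3)·P⁻¹.
Then A⁸ = P·diag(6561, 6561)·P⁻¹ = [[−19683, 26244], [6561, −6561]] · [[1, 4], [1, 3]] = [[6561, 0], [0, 6561]].

[[6561, 0], [0, 6561]]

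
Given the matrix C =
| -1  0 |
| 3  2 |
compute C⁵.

tr C = 1 and det C = -2, so the characteristic polynomial is λ² − (1)λ + (-2) with roots 2 and -1.
Eigenvectors give P = [[0, -1], [-1, 1]] with P⁻¹ = [[-1, -1], [-1, 0]], and C = P·diag(2, -1)·P⁻¹.
Then C⁵ = P·diag(32, -1)·P⁻¹ = [[0, 1], [-32, -1]] · [[-1, -1], [-1, 0]] = [[-1, 0], [33, 32]].

[[-1, 0], [33, 32]]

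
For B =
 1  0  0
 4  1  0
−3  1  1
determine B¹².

B = I + N where N = [[0, 0, 0], [4, 0, 0], [−3, 1, 0]] is strictly lower-triangular, so N³ = 0.
(I + N)¹² = I + 12·N + 66·N² = [[1, 0, 0], [48, 1, 0], [228, 12, 1]].

[[1, 0, 0], [48, 1, 0], [228, 12, 1]]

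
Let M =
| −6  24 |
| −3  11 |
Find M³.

[[−144, 456], [−57, 179]]

tr M = 5 and det M = 6, so the characteristic polynomial is λ² − (5)λ + (6) with roots 3 and 2.
Eigenvectors give P = [[−8, −3], [−3, −1]] with P⁻¹ = [[1, −3], [−3, 8]], and M = P·diag(3, 2)·P⁻¹.
Then M³ = P·diag(27, 8)·P⁻¹ = [[−216, −24], [−81, −8]] · [[1, −3], [−3, 8]] = [[−144, 456], [−57, 179]].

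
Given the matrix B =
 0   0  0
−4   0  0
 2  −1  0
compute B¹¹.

[[0, 0, 0], [0, 0, 0], [0, 0, 0]]

B is strictly triangular, hence nilpotent: B³ = 0, so B¹¹ = 0.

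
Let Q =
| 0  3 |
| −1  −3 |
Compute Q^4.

Q^2 = [[−3, −9], [3, 6]]
Q^3 = [[9, 18], [−6, −9]]
Q^4 = [[−18, −27], [9, 9]]

[[−18, −27], [9, 9]]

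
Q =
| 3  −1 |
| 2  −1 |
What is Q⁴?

[[41, −12], [24, −7]]

Q² = [[7, −2], [4, −1]]
Q³ = [[17, −5], [10, −3]]
Q⁴ = [[41, −12], [24, −7]]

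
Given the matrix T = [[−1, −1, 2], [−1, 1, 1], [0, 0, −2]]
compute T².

[[2, 0, −7], [0, 2, −3], [0, 0, 4]]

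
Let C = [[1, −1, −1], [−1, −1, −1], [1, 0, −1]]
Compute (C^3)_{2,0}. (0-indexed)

C^2 = [[1, 0, 1], [−1, 2, 3], [0, −1, 0]]
C^3 = [[2, −1, −2], [0, −1, −4], [1, 1, 1]]

1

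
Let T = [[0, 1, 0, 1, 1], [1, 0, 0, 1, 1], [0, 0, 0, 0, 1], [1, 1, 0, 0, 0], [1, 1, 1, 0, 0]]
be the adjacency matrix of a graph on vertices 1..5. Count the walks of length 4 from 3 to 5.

2

The number of length-4 walks from vertex 3 to vertex 5 is entry (3,5) of T⁴, where T is the adjacency matrix.
T² = [[3, 2, 1, 1, 1], [2, 3, 1, 1, 1], [1, 1, 1, 0, 0], [1, 1, 0, 2, 2], [1, 1, 0, 2, 3]]
T³ = [[4, 5, 1, 5, 6], [5, 4, 1, 5, 6], [1, 1, 0, 2, 3], [5, 5, 2, 2, 2], [6, 6, 3, 2, 2]]
T⁴ = [[16, 15, 6, 9, 10], [15, 16, 6, 9, 10], [6, 6, 3, 2, 2], [9, 9, 2, 10, 12], [10, 10, 2, 12, 15]]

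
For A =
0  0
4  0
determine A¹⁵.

A is strictly triangular, hence nilpotent: A² = 0, so A¹⁵ = 0.

[[0, 0], [0, 0]]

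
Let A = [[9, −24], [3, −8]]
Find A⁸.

A² = A (a projection; rank 1, trace 1), so A⁸ = A.

[[9, −24], [3, −8]]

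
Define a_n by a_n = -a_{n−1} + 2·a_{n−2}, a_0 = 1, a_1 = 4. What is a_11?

2050

With companion matrix T = [[-1, 2], [1, 0]], [a_n, a_{n−1}]ᵀ = T·[a_{n−1}, a_{n−2}]ᵀ, so [a_11, a_10]ᵀ = T¹⁰·[a_1, a_0]ᵀ.
T¹⁰ = [[683, -682], [-341, 342]], giving [a_11, a_10]ᵀ = [[2050], [-1022]].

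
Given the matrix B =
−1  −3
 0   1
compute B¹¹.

B² = I (check: tr B = 0 and det B = −1), so B¹¹ = B since 11 is odd.

[[−1, −3], [0, 1]]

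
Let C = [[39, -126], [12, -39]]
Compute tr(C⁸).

13122

tr C = 0 and det C = -9, so the characteristic polynomial is λ² − (0)λ + (-9) with roots 3 and -3.
Eigenvectors give P = [[7, 3], [2, 1]] with P⁻¹ = [[1, -3], [-2, 7]], and C = P·diag(3, -3)·P⁻¹.
Then C⁸ = P·diag(6561, 6561)·P⁻¹ = [[45927, 19683], [13122, 6561]] · [[1, -3], [-2, 7]] = [[6561, 0], [0, 6561]].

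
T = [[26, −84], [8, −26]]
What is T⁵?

tr T = 0 and det T = −4, so the characteristic polynomial is λ² − (0)λ + (−4) with roots −2 and 2.
Eigenvectors give P = [[3, 7], [1, 2]] with P⁻¹ = [[−2, 7], [1, −3]], and T = P·diag(−2, 2)·P⁻¹.
Then T⁵ = P·diag(−32, 32)·P⁻¹ = [[−96, 224], [−32, 64]] · [[−2, 7], [1, −3]] = [[416, −1344], [128, −416]].

[[416, −1344], [128, −416]]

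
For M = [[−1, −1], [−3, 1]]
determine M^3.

[[−4, −4], [−12, 4]]

M^2 = [[4, 0], [0, 4]]
M^3 = [[−4, −4], [−12, 4]]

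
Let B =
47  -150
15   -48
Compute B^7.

[[20963, -69450], [6945, -23022]]

tr B = -1 and det B = -6, so the characteristic polynomial is λ² − (-1)λ + (-6) with roots 2 and -3.
Eigenvectors give P = [[10, 3], [3, 1]] with P⁻¹ = [[1, -3], [-3, 10]], and B = P·diag(2, -3)·P⁻¹.
Then B^7 = P·diag(128, -2187)·P⁻¹ = [[1280, -6561], [384, -2187]] · [[1, -3], [-3, 10]] = [[20963, -69450], [6945, -23022]].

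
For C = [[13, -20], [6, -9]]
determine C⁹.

tr C = 4 and det C = 3, so the characteristic polynomial is λ² − (4)λ + (3) with roots 3 and 1.
Eigenvectors give P = [[2, -5], [1, -3]] with P⁻¹ = [[3, -5], [1, -2]], and C = P·diag(3, 1)·P⁻¹.
Then C⁹ = P·diag(19683, 1)·P⁻¹ = [[39366, -5], [19683, -3]] · [[3, -5], [1, -2]] = [[118093, -196820], [59046, -98409]].

[[118093, -196820], [59046, -98409]]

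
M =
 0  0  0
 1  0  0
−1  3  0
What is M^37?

M is strictly triangular, hence nilpotent: M^3 = 0, so M^37 = 0.

[[0, 0, 0], [0, 0, 0], [0, 0, 0]]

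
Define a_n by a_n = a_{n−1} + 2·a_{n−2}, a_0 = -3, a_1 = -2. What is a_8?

With companion matrix B = [[1, 2], [1, 0]], [a_n, a_{n−1}]ᵀ = B·[a_{n−1}, a_{n−2}]ᵀ, so [a_8, a_7]ᵀ = B⁷·[a_1, a_0]ᵀ.
B⁷ = [[85, 86], [43, 42]], giving [a_8, a_7]ᵀ = [[-428], [-212]].

-428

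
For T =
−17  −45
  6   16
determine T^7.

tr T = −1 and det T = −2, so the characteristic polynomial is λ² − (−1)λ + (−2) with roots 1 and −2.
Eigenvectors give P = [[−5, −3], [2, 1]] with P⁻¹ = [[1, 3], [−2, −5]], and T = P·diag(1, −2)·P⁻¹.
Then T^7 = P·diag(1, −128)·P⁻¹ = [[−5, 384], [2, −128]] · [[1, 3], [−2, −5]] = [[−773, −1935], [258, 646]].

[[−773, −1935], [258, 646]]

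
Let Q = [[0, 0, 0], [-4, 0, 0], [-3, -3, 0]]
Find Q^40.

Q is strictly triangular, hence nilpotent: Q^3 = 0, so Q^40 = 0.

[[0, 0, 0], [0, 0, 0], [0, 0, 0]]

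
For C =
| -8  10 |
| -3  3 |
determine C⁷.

[[-12482, 20590], [-6177, 10167]]

tr C = -5 and det C = 6, so the characteristic polynomial is λ² − (-5)λ + (6) with roots -2 and -3.
Eigenvectors give P = [[5, -2], [3, -1]] with P⁻¹ = [[-1, 2], [-3, 5]], and C = P·diag(-2, -3)·P⁻¹.
Then C⁷ = P·diag(-128, -2187)·P⁻¹ = [[-640, 4374], [-384, 2187]] · [[-1, 2], [-3, 5]] = [[-12482, 20590], [-6177, 10167]].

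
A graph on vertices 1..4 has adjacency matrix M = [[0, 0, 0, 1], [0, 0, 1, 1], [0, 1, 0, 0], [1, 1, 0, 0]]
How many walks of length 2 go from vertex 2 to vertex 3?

0

The number of length-2 walks from vertex 2 to vertex 3 is entry (2,3) of M², where M is the adjacency matrix.
M² = [[1, 1, 0, 0], [1, 2, 0, 0], [0, 0, 1, 1], [0, 0, 1, 2]]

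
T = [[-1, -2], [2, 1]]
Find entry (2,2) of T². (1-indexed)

-3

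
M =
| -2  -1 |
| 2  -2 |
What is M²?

[[2, 4], [-8, 2]]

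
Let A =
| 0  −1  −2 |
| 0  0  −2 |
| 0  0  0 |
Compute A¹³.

A is strictly triangular, hence nilpotent: A³ = 0, so A¹³ = 0.

[[0, 0, 0], [0, 0, 0], [0, 0, 0]]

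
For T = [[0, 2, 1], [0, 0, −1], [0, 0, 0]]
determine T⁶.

[[0, 0, 0], [0, 0, 0], [0, 0, 0]]

T is strictly triangular, hence nilpotent: T³ = 0, so T⁶ = 0.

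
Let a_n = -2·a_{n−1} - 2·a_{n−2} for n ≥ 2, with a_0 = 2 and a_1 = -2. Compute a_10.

0

With companion matrix M = [[-2, -2], [1, 0]], [a_n, a_{n−1}]ᵀ = M·[a_{n−1}, a_{n−2}]ᵀ, so [a_10, a_9]ᵀ = M⁹·[a_1, a_0]ᵀ.
M⁹ = [[-32, -32], [16, 0]], giving [a_10, a_9]ᵀ = [[0], [-32]].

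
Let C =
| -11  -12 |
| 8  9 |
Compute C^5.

[[-731, -732], [488, 489]]

tr C = -2 and det C = -3, so the characteristic polynomial is λ² − (-2)λ + (-3) with roots 1 and -3.
Eigenvectors give P = [[-1, -3], [1, 2]] with P⁻¹ = [[2, 3], [-1, -1]], and C = P·diag(1, -3)·P⁻¹.
Then C^5 = P·diag(1, -243)·P⁻¹ = [[-1, 729], [1, -486]] · [[2, 3], [-1, -1]] = [[-731, -732], [488, 489]].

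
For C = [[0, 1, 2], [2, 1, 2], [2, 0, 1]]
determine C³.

C² = [[6, 1, 4], [6, 3, 8], [2, 2, 5]]
C³ = [[10, 7, 18], [22, 9, 26], [14, 4, 13]]

[[10, 7, 18], [22, 9, 26], [14, 4, 13]]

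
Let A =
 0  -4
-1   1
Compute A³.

A² = [[4, -4], [-1, 5]]
A³ = [[4, -20], [-5, 9]]

[[4, -20], [-5, 9]]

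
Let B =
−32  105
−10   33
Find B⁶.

[[−3926, 13965], [−1330, 4719]]

tr B = 1 and det B = −6, so the characteristic polynomial is λ² − (1)λ + (−6) with roots −2 and 3.
Eigenvectors give P = [[7, −3], [2, −1]] with P⁻¹ = [[1, −3], [2, −7]], and B = P·diag(−2, 3)·P⁻¹.
Then B⁶ = P·diag(64, 729)·P⁻¹ = [[448, −2187], [128, −729]] · [[1, −3], [2, −7]] = [[−3926, 13965], [−1330, 4719]].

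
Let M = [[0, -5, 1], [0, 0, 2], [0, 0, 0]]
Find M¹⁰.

M is strictly triangular, hence nilpotent: M³ = 0, so M¹⁰ = 0.

[[0, 0, 0], [0, 0, 0], [0, 0, 0]]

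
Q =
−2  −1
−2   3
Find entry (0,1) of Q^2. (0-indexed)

−1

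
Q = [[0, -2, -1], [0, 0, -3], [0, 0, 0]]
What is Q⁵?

Q is strictly triangular, hence nilpotent: Q³ = 0, so Q⁵ = 0.

[[0, 0, 0], [0, 0, 0], [0, 0, 0]]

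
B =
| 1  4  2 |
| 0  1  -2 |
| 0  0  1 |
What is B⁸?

B = I + N where N = [[0, 4, 2], [0, 0, -2], [0, 0, 0]] is strictly upper-triangular, so N³ = 0.
(I + N)⁸ = I + 8·N + 28·N² = [[1, 32, -208], [0, 1, -16], [0, 0, 1]].

[[1, 32, -208], [0, 1, -16], [0, 0, 1]]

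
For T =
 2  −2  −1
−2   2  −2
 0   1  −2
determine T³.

[[34, −30, 2], [−28, 30, −8], [−4, 6, −2]]

T² = [[8, −9, 4], [−8, 6, 2], [−2, 0, 2]]
T³ = [[34, −30, 2], [−28, 30, −8], [−4, 6, −2]]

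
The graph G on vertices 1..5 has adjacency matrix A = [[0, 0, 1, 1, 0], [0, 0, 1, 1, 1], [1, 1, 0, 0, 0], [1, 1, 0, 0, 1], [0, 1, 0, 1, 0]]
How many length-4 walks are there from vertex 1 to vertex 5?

The number of length-4 walks from vertex 1 to vertex 5 is entry (1,5) of A^4, where A is the adjacency matrix.
A^2 = [[2, 2, 0, 0, 1], [2, 3, 0, 1, 1], [0, 0, 2, 2, 1], [0, 1, 2, 3, 1], [1, 1, 1, 1, 2]]
A^3 = [[0, 1, 4, 5, 2], [1, 2, 5, 6, 4], [4, 5, 0, 1, 2], [5, 6, 1, 2, 4], [2, 4, 2, 4, 2]]
A^4 = [[9, 11, 1, 3, 6], [11, 15, 3, 7, 8], [1, 3, 9, 11, 6], [3, 7, 11, 15, 8], [6, 8, 6, 8, 8]]

6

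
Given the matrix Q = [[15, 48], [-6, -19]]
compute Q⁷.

[[17487, 52464], [-6558, -19675]]

tr Q = -4 and det Q = 3, so the characteristic polynomial is λ² − (-4)λ + (3) with roots -1 and -3.
Eigenvectors give P = [[-3, 8], [1, -3]] with P⁻¹ = [[-3, -8], [-1, -3]], and Q = P·diag(-1, -3)·P⁻¹.
Then Q⁷ = P·diag(-1, -2187)·P⁻¹ = [[3, -17496], [-1, 6561]] · [[-3, -8], [-1, -3]] = [[17487, 52464], [-6558, -19675]].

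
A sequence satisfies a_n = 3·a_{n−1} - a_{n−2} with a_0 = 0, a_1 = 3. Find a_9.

7752

With companion matrix B = [[3, -1], [1, 0]], [a_n, a_{n−1}]ᵀ = B·[a_{n−1}, a_{n−2}]ᵀ, so [a_9, a_8]ᵀ = B^8·[a_1, a_0]ᵀ.
B^8 = [[2584, -987], [987, -377]], giving [a_9, a_8]ᵀ = [[7752], [2961]].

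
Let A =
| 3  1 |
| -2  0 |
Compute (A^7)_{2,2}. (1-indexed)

-126

tr A = 3 and det A = 2, so the characteristic polynomial is λ² − (3)λ + (2) with roots 1 and 2.
Eigenvectors give P = [[-1, -1], [2, 1]] with P⁻¹ = [[1, 1], [-2, -1]], and A = P·diag(1, 2)·P⁻¹.
Then A^7 = P·diag(1, 128)·P⁻¹ = [[-1, -128], [2, 128]] · [[1, 1], [-2, -1]] = [[255, 127], [-254, -126]].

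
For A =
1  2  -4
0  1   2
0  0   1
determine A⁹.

[[1, 18, 108], [0, 1, 18], [0, 0, 1]]

A = I + N where N = [[0, 2, -4], [0, 0, 2], [0, 0, 0]] is strictly upper-triangular, so N³ = 0.
(I + N)⁹ = I + 9·N + 36·N² = [[1, 18, 108], [0, 1, 18], [0, 0, 1]].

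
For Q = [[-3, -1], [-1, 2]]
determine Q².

[[10, 1], [1, 5]]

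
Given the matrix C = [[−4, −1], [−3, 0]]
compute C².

[[19, 4], [12, 3]]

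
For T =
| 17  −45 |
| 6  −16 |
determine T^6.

tr T = 1 and det T = −2, so the characteristic polynomial is λ² − (1)λ + (−2) with roots −1 and 2.
Eigenvectors give P = [[−5, 3], [−2, 1]] with P⁻¹ = [[1, −3], [2, −5]], and T = P·diag(−1, 2)·P⁻¹.
Then T^6 = P·diag(1, 64)·P⁻¹ = [[−5, 192], [−2, 64]] · [[1, −3], [2, −5]] = [[379, −945], [126, −314]].

[[379, −945], [126, −314]]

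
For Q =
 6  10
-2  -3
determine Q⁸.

tr Q = 3 and det Q = 2, so the characteristic polynomial is λ² − (3)λ + (2) with roots 2 and 1.
Eigenvectors give P = [[5, 2], [-2, -1]] with P⁻¹ = [[1, 2], [-2, -5]], and Q = P·diag(2, 1)·P⁻¹.
Then Q⁸ = P·diag(256, 1)·P⁻¹ = [[1280, 2], [-512, -1]] · [[1, 2], [-2, -5]] = [[1276, 2550], [-510, -1019]].

[[1276, 2550], [-510, -1019]]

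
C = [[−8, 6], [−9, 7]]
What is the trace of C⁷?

−127

tr C = −1 and det C = −2, so the characteristic polynomial is λ² − (−1)λ + (−2) with roots −2 and 1.
Eigenvectors give P = [[1, −2], [1, −3]] with P⁻¹ = [[3, −2], [1, −1]], and C = P·diag(−2, 1)·P⁻¹.
Then C⁷ = P·diag(−128, 1)·P⁻¹ = [[−128, −2], [−128, −3]] · [[3, −2], [1, −1]] = [[−386, 258], [−387, 259]].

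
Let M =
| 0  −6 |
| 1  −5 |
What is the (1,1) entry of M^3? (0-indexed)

−65

tr M = −5 and det M = 6, so the characteristic polynomial is λ² − (−5)λ + (6) with roots −2 and −3.
Eigenvectors give P = [[−3, 2], [−1, 1]] with P⁻¹ = [[−1, 2], [−1, 3]], and M = P·diag(−2, −3)·P⁻¹.
Then M^3 = P·diag(−8, −27)·P⁻¹ = [[24, −54], [8, −27]] · [[−1, 2], [−1, 3]] = [[30, −114], [19, −65]].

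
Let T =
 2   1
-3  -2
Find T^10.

[[1, 0], [0, 1]]

T² = I (check: tr T = 0 and det T = -1), so T^10 = I since 10 is even.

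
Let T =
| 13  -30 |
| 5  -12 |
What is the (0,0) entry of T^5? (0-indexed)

793

tr T = 1 and det T = -6, so the characteristic polynomial is λ² − (1)λ + (-6) with roots -2 and 3.
Eigenvectors give P = [[-2, 3], [-1, 1]] with P⁻¹ = [[1, -3], [1, -2]], and T = P·diag(-2, 3)·P⁻¹.
Then T^5 = P·diag(-32, 243)·P⁻¹ = [[64, 729], [32, 243]] · [[1, -3], [1, -2]] = [[793, -1650], [275, -582]].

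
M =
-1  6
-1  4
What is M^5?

tr M = 3 and det M = 2, so the characteristic polynomial is λ² − (3)λ + (2) with roots 1 and 2.
Eigenvectors give P = [[-3, -2], [-1, -1]] with P⁻¹ = [[-1, 2], [1, -3]], and M = P·diag(1, 2)·P⁻¹.
Then M^5 = P·diag(1, 32)·P⁻¹ = [[-3, -64], [-1, -32]] · [[-1, 2], [1, -3]] = [[-61, 186], [-31, 94]].

[[-61, 186], [-31, 94]]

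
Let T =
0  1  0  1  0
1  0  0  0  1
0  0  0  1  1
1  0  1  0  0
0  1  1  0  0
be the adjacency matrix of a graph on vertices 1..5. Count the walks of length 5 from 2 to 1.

10

The number of length-5 walks from vertex 2 to vertex 1 is entry (2,1) of T^5, where T is the adjacency matrix.
T^2 = [[2, 0, 1, 0, 1], [0, 2, 1, 1, 0], [1, 1, 2, 0, 0], [0, 1, 0, 2, 1], [1, 0, 0, 1, 2]]
T^3 = [[0, 3, 1, 3, 1], [3, 0, 1, 1, 3], [1, 1, 0, 3, 3], [3, 1, 3, 0, 1], [1, 3, 3, 1, 0]]
T^4 = [[6, 1, 4, 1, 4], [1, 6, 4, 4, 1], [4, 4, 6, 1, 1], [1, 4, 1, 6, 4], [4, 1, 1, 4, 6]]
T^5 = [[2, 10, 5, 10, 5], [10, 2, 5, 5, 10], [5, 5, 2, 10, 10], [10, 5, 10, 2, 5], [5, 10, 10, 5, 2]]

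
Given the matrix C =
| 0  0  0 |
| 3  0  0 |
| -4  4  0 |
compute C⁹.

[[0, 0, 0], [0, 0, 0], [0, 0, 0]]

C is strictly triangular, hence nilpotent: C³ = 0, so C⁹ = 0.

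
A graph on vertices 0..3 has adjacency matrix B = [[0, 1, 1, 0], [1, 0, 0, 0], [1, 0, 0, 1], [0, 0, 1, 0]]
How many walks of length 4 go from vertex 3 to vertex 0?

The number of length-4 walks from vertex 3 to vertex 0 is entry (3,0) of B⁴, where B is the adjacency matrix.
B² = [[2, 0, 0, 1], [0, 1, 1, 0], [0, 1, 2, 0], [1, 0, 0, 1]]
B³ = [[0, 2, 3, 0], [2, 0, 0, 1], [3, 0, 0, 2], [0, 1, 2, 0]]
B⁴ = [[5, 0, 0, 3], [0, 2, 3, 0], [0, 3, 5, 0], [3, 0, 0, 2]]

3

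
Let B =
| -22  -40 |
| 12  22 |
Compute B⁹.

[[-5632, -10240], [3072, 5632]]

tr B = 0 and det B = -4, so the characteristic polynomial is λ² − (0)λ + (-4) with roots 2 and -2.
Eigenvectors give P = [[-5, -2], [3, 1]] with P⁻¹ = [[1, 2], [-3, -5]], and B = P·diag(2, -2)·P⁻¹.
Then B⁹ = P·diag(512, -512)·P⁻¹ = [[-2560, 1024], [1536, -512]] · [[1, 2], [-3, -5]] = [[-5632, -10240], [3072, 5632]].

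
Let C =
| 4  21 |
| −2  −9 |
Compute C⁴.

[[−374, −1365], [130, 471]]

tr C = −5 and det C = 6, so the characteristic polynomial is λ² − (−5)λ + (6) with roots −3 and −2.
Eigenvectors give P = [[3, −7], [−1, 2]] with P⁻¹ = [[−2, −7], [−1, −3]], and C = P·diag(−3, −2)·P⁻¹.
Then C⁴ = P·diag(81, 16)·P⁻¹ = [[243, −112], [−81, 32]] · [[−2, −7], [−1, −3]] = [[−374, −1365], [130, 471]].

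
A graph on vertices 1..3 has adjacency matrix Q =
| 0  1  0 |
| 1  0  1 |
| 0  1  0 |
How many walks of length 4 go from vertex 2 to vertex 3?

0

The number of length-4 walks from vertex 2 to vertex 3 is entry (2,3) of Q^4, where Q is the adjacency matrix.
Q^2 = [[1, 0, 1], [0, 2, 0], [1, 0, 1]]
Q^3 = [[0, 2, 0], [2, 0, 2], [0, 2, 0]]
Q^4 = [[2, 0, 2], [0, 4, 0], [2, 0, 2]]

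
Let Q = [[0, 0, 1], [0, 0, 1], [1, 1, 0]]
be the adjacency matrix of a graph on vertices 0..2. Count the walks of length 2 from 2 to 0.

The number of length-2 walks from vertex 2 to vertex 0 is entry (2,0) of Q², where Q is the adjacency matrix.
Q² = [[1, 1, 0], [1, 1, 0], [0, 0, 2]]

0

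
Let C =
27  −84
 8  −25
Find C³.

tr C = 2 and det C = −3, so the characteristic polynomial is λ² − (2)λ + (−3) with roots −1 and 3.
Eigenvectors give P = [[−3, 7], [−1, 2]] with P⁻¹ = [[2, −7], [1, −3]], and C = P·diag(−1, 3)·P⁻¹.
Then C³ = P·diag(−1, 27)·P⁻¹ = [[3, 189], [1, 54]] · [[2, −7], [1, −3]] = [[195, −588], [56, −169]].

[[195, −588], [56, −169]]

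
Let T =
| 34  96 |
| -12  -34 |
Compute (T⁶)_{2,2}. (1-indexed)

64

tr T = 0 and det T = -4, so the characteristic polynomial is λ² − (0)λ + (-4) with roots 2 and -2.
Eigenvectors give P = [[3, -8], [-1, 3]] with P⁻¹ = [[3, 8], [1, 3]], and T = P·diag(2, -2)·P⁻¹.
Then T⁶ = P·diag(64, 64)·P⁻¹ = [[192, -512], [-64, 192]] · [[3, 8], [1, 3]] = [[64, 0], [0, 64]].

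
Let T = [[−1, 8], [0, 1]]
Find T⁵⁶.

T² = I (check: tr T = 0 and det T = −1), so T⁵⁶ = I since 56 is even.

[[1, 0], [0, 1]]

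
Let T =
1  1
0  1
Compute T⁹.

T = I + N where N = [[0, 1], [0, 0]] is strictly upper-triangular, so N² = 0.
(I + N)⁹ = I + 9·N = [[1, 9], [0, 1]].

[[1, 9], [0, 1]]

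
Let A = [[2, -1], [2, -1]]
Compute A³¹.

[[2, -1], [2, -1]]

A² = A (a projection; rank 1, trace 1), so A³¹ = A.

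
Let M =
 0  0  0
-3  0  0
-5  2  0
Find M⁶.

[[0, 0, 0], [0, 0, 0], [0, 0, 0]]

M is strictly triangular, hence nilpotent: M³ = 0, so M⁶ = 0.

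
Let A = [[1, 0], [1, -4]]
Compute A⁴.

A² = [[1, 0], [-3, 16]]
A³ = [[1, 0], [13, -64]]
A⁴ = [[1, 0], [-51, 256]]

[[1, 0], [-51, 256]]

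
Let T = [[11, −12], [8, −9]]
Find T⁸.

tr T = 2 and det T = −3, so the characteristic polynomial is λ² − (2)λ + (−3) with roots −1 and 3.
Eigenvectors give P = [[1, 3], [1, 2]] with P⁻¹ = [[−2, 3], [1, −1]], and T = P·diag(−1, 3)·P⁻¹.
Then T⁸ = P·diag(1, 6561)·P⁻¹ = [[1, 19683], [1, 13122]] · [[−2, 3], [1, −1]] = [[19681, −19680], [13120, −13119]].

[[19681, −19680], [13120, −13119]]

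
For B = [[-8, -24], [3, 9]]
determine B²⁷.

B² = B (a projection; rank 1, trace 1), so B²⁷ = B.

[[-8, -24], [3, 9]]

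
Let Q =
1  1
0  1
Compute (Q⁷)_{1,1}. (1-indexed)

1

Q = I + N where N = [[0, 1], [0, 0]] is strictly upper-triangular, so N² = 0.
(I + N)⁷ = I + 7·N = [[1, 7], [0, 1]].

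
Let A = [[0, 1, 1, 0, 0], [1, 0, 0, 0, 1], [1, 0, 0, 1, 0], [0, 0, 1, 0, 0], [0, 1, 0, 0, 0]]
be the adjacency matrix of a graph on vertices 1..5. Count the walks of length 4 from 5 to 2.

The number of length-4 walks from vertex 5 to vertex 2 is entry (5,2) of A⁴, where A is the adjacency matrix.
A² = [[2, 0, 0, 1, 1], [0, 2, 1, 0, 0], [0, 1, 2, 0, 0], [1, 0, 0, 1, 0], [1, 0, 0, 0, 1]]
A³ = [[0, 3, 3, 0, 0], [3, 0, 0, 1, 2], [3, 0, 0, 2, 1], [0, 1, 2, 0, 0], [0, 2, 1, 0, 0]]
A⁴ = [[6, 0, 0, 3, 3], [0, 5, 4, 0, 0], [0, 4, 5, 0, 0], [3, 0, 0, 2, 1], [3, 0, 0, 1, 2]]

0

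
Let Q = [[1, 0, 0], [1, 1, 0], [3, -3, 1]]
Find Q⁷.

[[1, 0, 0], [7, 1, 0], [-42, -21, 1]]

Q = I + N where N = [[0, 0, 0], [1, 0, 0], [3, -3, 0]] is strictly lower-triangular, so N³ = 0.
(I + N)⁷ = I + 7·N + 21·N² = [[1, 0, 0], [7, 1, 0], [-42, -21, 1]].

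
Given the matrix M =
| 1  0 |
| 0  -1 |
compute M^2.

[[1, 0], [0, 1]]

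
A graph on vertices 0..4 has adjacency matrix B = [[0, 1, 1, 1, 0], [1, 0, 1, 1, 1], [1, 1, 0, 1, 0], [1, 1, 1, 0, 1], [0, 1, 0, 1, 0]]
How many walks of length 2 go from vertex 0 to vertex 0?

3

The number of length-2 walks from vertex 0 to vertex 0 is entry (0,0) of B^2, where B is the adjacency matrix.
B^2 = [[3, 2, 2, 2, 2], [2, 4, 2, 3, 1], [2, 2, 3, 2, 2], [2, 3, 2, 4, 1], [2, 1, 2, 1, 2]]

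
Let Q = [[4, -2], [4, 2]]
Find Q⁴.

[[-224, -48], [96, -272]]

Q² = [[8, -12], [24, -4]]
Q³ = [[-16, -40], [80, -56]]
Q⁴ = [[-224, -48], [96, -272]]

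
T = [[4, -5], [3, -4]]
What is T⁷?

[[4, -5], [3, -4]]

T² = I (check: tr T = 0 and det T = -1), so T⁷ = T since 7 is odd.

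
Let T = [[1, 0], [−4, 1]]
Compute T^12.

[[1, 0], [−48, 1]]

T = I + N where N = [[0, 0], [−4, 0]] is strictly lower-triangular, so N^2 = 0.
(I + N)^12 = I + 12·N = [[1, 0], [−48, 1]].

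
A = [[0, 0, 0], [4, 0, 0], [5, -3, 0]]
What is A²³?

[[0, 0, 0], [0, 0, 0], [0, 0, 0]]

A is strictly triangular, hence nilpotent: A³ = 0, so A²³ = 0.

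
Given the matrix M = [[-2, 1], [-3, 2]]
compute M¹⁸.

[[1, 0], [0, 1]]

M² = I (check: tr M = 0 and det M = -1), so M¹⁸ = I since 18 is even.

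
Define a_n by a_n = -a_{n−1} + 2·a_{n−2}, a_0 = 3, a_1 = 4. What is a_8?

-82

With companion matrix T = [[-1, 2], [1, 0]], [a_n, a_{n−1}]ᵀ = T·[a_{n−1}, a_{n−2}]ᵀ, so [a_8, a_7]ᵀ = T^7·[a_1, a_0]ᵀ.
T^7 = [[-85, 86], [43, -42]], giving [a_8, a_7]ᵀ = [[-82], [46]].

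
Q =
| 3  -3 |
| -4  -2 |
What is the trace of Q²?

37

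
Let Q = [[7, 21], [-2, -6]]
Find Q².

Q² = Q (a projection; rank 1, trace 1), so Q² = Q.

[[7, 21], [-2, -6]]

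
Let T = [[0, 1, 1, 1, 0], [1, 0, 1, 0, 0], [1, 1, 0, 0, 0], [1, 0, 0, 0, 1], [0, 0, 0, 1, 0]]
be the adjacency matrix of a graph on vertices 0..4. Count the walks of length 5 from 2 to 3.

7

The number of length-5 walks from vertex 2 to vertex 3 is entry (2,3) of T⁵, where T is the adjacency matrix.
T² = [[3, 1, 1, 0, 1], [1, 2, 1, 1, 0], [1, 1, 2, 1, 0], [0, 1, 1, 2, 0], [1, 0, 0, 0, 1]]
T³ = [[2, 4, 4, 4, 0], [4, 2, 3, 1, 1], [4, 3, 2, 1, 1], [4, 1, 1, 0, 2], [0, 1, 1, 2, 0]]
T⁴ = [[12, 6, 6, 2, 4], [6, 7, 6, 5, 1], [6, 6, 7, 5, 1], [2, 5, 5, 6, 0], [4, 1, 1, 0, 2]]
T⁵ = [[14, 18, 18, 16, 2], [18, 12, 13, 7, 5], [18, 13, 12, 7, 5], [16, 7, 7, 2, 6], [2, 5, 5, 6, 0]]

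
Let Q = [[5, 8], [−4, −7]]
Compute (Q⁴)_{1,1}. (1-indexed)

tr Q = −2 and det Q = −3, so the characteristic polynomial is λ² − (−2)λ + (−3) with roots −3 and 1.
Eigenvectors give P = [[−1, −2], [1, 1]] with P⁻¹ = [[1, 2], [−1, −1]], and Q = P·diag(−3, 1)·P⁻¹.
Then Q⁴ = P·diag(81, 1)·P⁻¹ = [[−81, −2], [81, 1]] · [[1, 2], [−1, −1]] = [[−79, −160], [80, 161]].

−79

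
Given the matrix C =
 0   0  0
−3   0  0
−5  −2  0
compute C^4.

[[0, 0, 0], [0, 0, 0], [0, 0, 0]]

C is strictly triangular, hence nilpotent: C^3 = 0, so C^4 = 0.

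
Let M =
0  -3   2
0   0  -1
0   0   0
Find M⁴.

M is strictly triangular, hence nilpotent: M³ = 0, so M⁴ = 0.

[[0, 0, 0], [0, 0, 0], [0, 0, 0]]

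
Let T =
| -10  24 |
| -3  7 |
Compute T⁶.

[[568, -1512], [189, -503]]

tr T = -3 and det T = 2, so the characteristic polynomial is λ² − (-3)λ + (2) with roots -2 and -1.
Eigenvectors give P = [[3, 8], [1, 3]] with P⁻¹ = [[3, -8], [-1, 3]], and T = P·diag(-2, -1)·P⁻¹.
Then T⁶ = P·diag(64, 1)·P⁻¹ = [[192, 8], [64, 3]] · [[3, -8], [-1, 3]] = [[568, -1512], [189, -503]].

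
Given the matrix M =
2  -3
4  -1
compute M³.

[[-28, 27], [-36, -1]]

M² = [[-8, -3], [4, -11]]
M³ = [[-28, 27], [-36, -1]]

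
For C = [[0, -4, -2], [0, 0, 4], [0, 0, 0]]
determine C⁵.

[[0, 0, 0], [0, 0, 0], [0, 0, 0]]

C is strictly triangular, hence nilpotent: C³ = 0, so C⁵ = 0.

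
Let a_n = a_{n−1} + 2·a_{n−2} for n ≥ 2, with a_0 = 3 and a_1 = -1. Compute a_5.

With companion matrix T = [[1, 2], [1, 0]], [a_n, a_{n−1}]ᵀ = T·[a_{n−1}, a_{n−2}]ᵀ, so [a_5, a_4]ᵀ = T^4·[a_1, a_0]ᵀ.
T^4 = [[11, 10], [5, 6]], giving [a_5, a_4]ᵀ = [[19], [13]].

19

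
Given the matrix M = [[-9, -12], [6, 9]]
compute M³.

tr M = 0 and det M = -9, so the characteristic polynomial is λ² − (0)λ + (-9) with roots 3 and -3.
Eigenvectors give P = [[-1, 2], [1, -1]] with P⁻¹ = [[1, 2], [1, 1]], and M = P·diag(3, -3)·P⁻¹.
Then M³ = P·diag(27, -27)·P⁻¹ = [[-27, -54], [27, 27]] · [[1, 2], [1, 1]] = [[-81, -108], [54, 81]].

[[-81, -108], [54, 81]]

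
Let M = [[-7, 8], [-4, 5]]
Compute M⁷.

tr M = -2 and det M = -3, so the characteristic polynomial is λ² − (-2)λ + (-3) with roots 1 and -3.
Eigenvectors give P = [[1, -2], [1, -1]] with P⁻¹ = [[-1, 2], [-1, 1]], and M = P·diag(1, -3)·P⁻¹.
Then M⁷ = P·diag(1, -2187)·P⁻¹ = [[1, 4374], [1, 2187]] · [[-1, 2], [-1, 1]] = [[-4375, 4376], [-2188, 2189]].

[[-4375, 4376], [-2188, 2189]]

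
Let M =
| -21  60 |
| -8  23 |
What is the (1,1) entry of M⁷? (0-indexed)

tr M = 2 and det M = -3, so the characteristic polynomial is λ² − (2)λ + (-3) with roots 3 and -1.
Eigenvectors give P = [[-5, 3], [-2, 1]] with P⁻¹ = [[1, -3], [2, -5]], and M = P·diag(3, -1)·P⁻¹.
Then M⁷ = P·diag(2187, -1)·P⁻¹ = [[-10935, -3], [-4374, -1]] · [[1, -3], [2, -5]] = [[-10941, 32820], [-4376, 13127]].

13127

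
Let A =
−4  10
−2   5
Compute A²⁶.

A² = A (a projection; rank 1, trace 1), so A²⁶ = A.

[[−4, 10], [−2, 5]]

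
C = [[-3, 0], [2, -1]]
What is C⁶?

tr C = -4 and det C = 3, so the characteristic polynomial is λ² − (-4)λ + (3) with roots -3 and -1.
Eigenvectors give P = [[-1, 0], [1, 1]] with P⁻¹ = [[-1, 0], [1, 1]], and C = P·diag(-3, -1)·P⁻¹.
Then C⁶ = P·diag(729, 1)·P⁻¹ = [[-729, 0], [729, 1]] · [[-1, 0], [1, 1]] = [[729, 0], [-728, 1]].

[[729, 0], [-728, 1]]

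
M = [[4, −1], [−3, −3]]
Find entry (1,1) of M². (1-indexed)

19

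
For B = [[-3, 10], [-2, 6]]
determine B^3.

tr B = 3 and det B = 2, so the characteristic polynomial is λ² − (3)λ + (2) with roots 2 and 1.
Eigenvectors give P = [[2, 5], [1, 2]] with P⁻¹ = [[-2, 5], [1, -2]], and B = P·diag(2, 1)·P⁻¹.
Then B^3 = P·diag(8, 1)·P⁻¹ = [[16, 5], [8, 2]] · [[-2, 5], [1, -2]] = [[-27, 70], [-14, 36]].

[[-27, 70], [-14, 36]]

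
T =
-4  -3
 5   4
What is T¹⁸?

[[1, 0], [0, 1]]

T² = I (check: tr T = 0 and det T = -1), so T¹⁸ = I since 18 is even.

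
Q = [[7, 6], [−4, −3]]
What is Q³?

[[79, 78], [−52, −51]]

tr Q = 4 and det Q = 3, so the characteristic polynomial is λ² − (4)λ + (3) with roots 1 and 3.
Eigenvectors give P = [[−1, 3], [1, −2]] with P⁻¹ = [[2, 3], [1, 1]], and Q = P·diag(1, 3)·P⁻¹.
Then Q³ = P·diag(1, 27)·P⁻¹ = [[−1, 81], [1, −54]] · [[2, 3], [1, 1]] = [[79, 78], [−52, −51]].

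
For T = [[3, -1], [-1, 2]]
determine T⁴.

[[125, -75], [-75, 50]]

T² = [[10, -5], [-5, 5]]
T³ = [[35, -20], [-20, 15]]
T⁴ = [[125, -75], [-75, 50]]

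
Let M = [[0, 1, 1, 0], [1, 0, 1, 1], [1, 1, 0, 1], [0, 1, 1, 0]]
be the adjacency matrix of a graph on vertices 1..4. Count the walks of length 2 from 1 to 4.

2

The number of length-2 walks from vertex 1 to vertex 4 is entry (1,4) of M^2, where M is the adjacency matrix.
M^2 = [[2, 1, 1, 2], [1, 3, 2, 1], [1, 2, 3, 1], [2, 1, 1, 2]]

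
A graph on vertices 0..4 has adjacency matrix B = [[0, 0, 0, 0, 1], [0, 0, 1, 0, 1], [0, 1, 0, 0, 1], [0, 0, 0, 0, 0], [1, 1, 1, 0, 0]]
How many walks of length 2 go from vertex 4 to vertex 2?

1

The number of length-2 walks from vertex 4 to vertex 2 is entry (4,2) of B^2, where B is the adjacency matrix.
B^2 = [[1, 1, 1, 0, 0], [1, 2, 1, 0, 1], [1, 1, 2, 0, 1], [0, 0, 0, 0, 0], [0, 1, 1, 0, 3]]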